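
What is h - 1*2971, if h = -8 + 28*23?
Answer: -2335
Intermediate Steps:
h = 636 (h = -8 + 644 = 636)
h - 1*2971 = 636 - 1*2971 = 636 - 2971 = -2335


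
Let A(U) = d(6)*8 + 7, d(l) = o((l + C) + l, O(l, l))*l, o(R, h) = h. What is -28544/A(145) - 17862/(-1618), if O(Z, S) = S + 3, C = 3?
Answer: -19171387/355151 ≈ -53.981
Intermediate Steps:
O(Z, S) = 3 + S
d(l) = l*(3 + l) (d(l) = (3 + l)*l = l*(3 + l))
A(U) = 439 (A(U) = (6*(3 + 6))*8 + 7 = (6*9)*8 + 7 = 54*8 + 7 = 432 + 7 = 439)
-28544/A(145) - 17862/(-1618) = -28544/439 - 17862/(-1618) = -28544*1/439 - 17862*(-1/1618) = -28544/439 + 8931/809 = -19171387/355151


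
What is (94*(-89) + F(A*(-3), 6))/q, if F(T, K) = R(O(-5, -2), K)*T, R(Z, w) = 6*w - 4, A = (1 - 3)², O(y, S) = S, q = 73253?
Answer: -8750/73253 ≈ -0.11945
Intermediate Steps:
A = 4 (A = (-2)² = 4)
R(Z, w) = -4 + 6*w
F(T, K) = T*(-4 + 6*K) (F(T, K) = (-4 + 6*K)*T = T*(-4 + 6*K))
(94*(-89) + F(A*(-3), 6))/q = (94*(-89) + 2*(4*(-3))*(-2 + 3*6))/73253 = (-8366 + 2*(-12)*(-2 + 18))*(1/73253) = (-8366 + 2*(-12)*16)*(1/73253) = (-8366 - 384)*(1/73253) = -8750*1/73253 = -8750/73253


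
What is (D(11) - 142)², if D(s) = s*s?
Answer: 441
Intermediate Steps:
D(s) = s²
(D(11) - 142)² = (11² - 142)² = (121 - 142)² = (-21)² = 441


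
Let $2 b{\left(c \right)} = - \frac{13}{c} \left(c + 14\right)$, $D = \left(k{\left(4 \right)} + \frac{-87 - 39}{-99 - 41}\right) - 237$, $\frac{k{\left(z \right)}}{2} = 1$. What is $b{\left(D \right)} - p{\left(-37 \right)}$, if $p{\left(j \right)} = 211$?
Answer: $- \frac{1016515}{4682} \approx -217.11$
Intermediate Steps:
$k{\left(z \right)} = 2$ ($k{\left(z \right)} = 2 \cdot 1 = 2$)
$D = - \frac{2341}{10}$ ($D = \left(2 + \frac{-87 - 39}{-99 - 41}\right) - 237 = \left(2 - \frac{126}{-140}\right) - 237 = \left(2 - - \frac{9}{10}\right) - 237 = \left(2 + \frac{9}{10}\right) - 237 = \frac{29}{10} - 237 = - \frac{2341}{10} \approx -234.1$)
$b{\left(c \right)} = - \frac{13 \left(14 + c\right)}{2 c}$ ($b{\left(c \right)} = \frac{- \frac{13}{c} \left(c + 14\right)}{2} = \frac{- \frac{13}{c} \left(14 + c\right)}{2} = \frac{\left(-13\right) \frac{1}{c} \left(14 + c\right)}{2} = - \frac{13 \left(14 + c\right)}{2 c}$)
$b{\left(D \right)} - p{\left(-37 \right)} = \left(- \frac{13}{2} - \frac{91}{- \frac{2341}{10}}\right) - 211 = \left(- \frac{13}{2} - - \frac{910}{2341}\right) - 211 = \left(- \frac{13}{2} + \frac{910}{2341}\right) - 211 = - \frac{28613}{4682} - 211 = - \frac{1016515}{4682}$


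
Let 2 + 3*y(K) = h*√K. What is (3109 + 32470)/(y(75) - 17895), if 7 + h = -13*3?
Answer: -121923177/61322027 + 522330*√3/61322027 ≈ -1.9735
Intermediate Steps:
h = -46 (h = -7 - 13*3 = -7 - 39 = -46)
y(K) = -⅔ - 46*√K/3 (y(K) = -⅔ + (-46*√K)/3 = -⅔ - 46*√K/3)
(3109 + 32470)/(y(75) - 17895) = (3109 + 32470)/((-⅔ - 230*√3/3) - 17895) = 35579/((-⅔ - 230*√3/3) - 17895) = 35579/(-53687/3 - 230*√3/3)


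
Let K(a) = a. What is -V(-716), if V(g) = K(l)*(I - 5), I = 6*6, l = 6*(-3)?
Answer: 558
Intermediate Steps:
l = -18
I = 36
V(g) = -558 (V(g) = -18*(36 - 5) = -18*31 = -558)
-V(-716) = -1*(-558) = 558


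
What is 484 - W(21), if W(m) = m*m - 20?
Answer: 63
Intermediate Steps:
W(m) = -20 + m² (W(m) = m² - 20 = -20 + m²)
484 - W(21) = 484 - (-20 + 21²) = 484 - (-20 + 441) = 484 - 1*421 = 484 - 421 = 63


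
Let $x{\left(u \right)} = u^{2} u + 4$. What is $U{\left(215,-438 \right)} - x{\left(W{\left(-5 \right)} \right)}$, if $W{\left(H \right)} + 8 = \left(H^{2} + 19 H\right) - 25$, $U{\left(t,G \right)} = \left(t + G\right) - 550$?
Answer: $1091950$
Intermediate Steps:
$U{\left(t,G \right)} = -550 + G + t$ ($U{\left(t,G \right)} = \left(G + t\right) - 550 = -550 + G + t$)
$W{\left(H \right)} = -33 + H^{2} + 19 H$ ($W{\left(H \right)} = -8 - \left(25 - H^{2} - 19 H\right) = -8 + \left(-25 + H^{2} + 19 H\right) = -33 + H^{2} + 19 H$)
$x{\left(u \right)} = 4 + u^{3}$ ($x{\left(u \right)} = u^{3} + 4 = 4 + u^{3}$)
$U{\left(215,-438 \right)} - x{\left(W{\left(-5 \right)} \right)} = \left(-550 - 438 + 215\right) - \left(4 + \left(-33 + \left(-5\right)^{2} + 19 \left(-5\right)\right)^{3}\right) = -773 - \left(4 + \left(-33 + 25 - 95\right)^{3}\right) = -773 - \left(4 + \left(-103\right)^{3}\right) = -773 - \left(4 - 1092727\right) = -773 - -1092723 = -773 + 1092723 = 1091950$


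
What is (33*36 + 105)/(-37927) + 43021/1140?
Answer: 1630183447/43236780 ≈ 37.704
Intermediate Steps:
(33*36 + 105)/(-37927) + 43021/1140 = (1188 + 105)*(-1/37927) + 43021*(1/1140) = 1293*(-1/37927) + 43021/1140 = -1293/37927 + 43021/1140 = 1630183447/43236780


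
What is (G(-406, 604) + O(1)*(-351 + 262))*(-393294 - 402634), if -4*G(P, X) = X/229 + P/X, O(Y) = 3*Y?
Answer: 7362002197515/34579 ≈ 2.1290e+8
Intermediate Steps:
G(P, X) = -X/916 - P/(4*X) (G(P, X) = -(X/229 + P/X)/4 = -X/916 - P/(4*X))
(G(-406, 604) + O(1)*(-351 + 262))*(-393294 - 402634) = ((-1/916*604 - 1/4*(-406)/604) + (3*1)*(-351 + 262))*(-393294 - 402634) = ((-151/229 - 1/4*(-406)*1/604) + 3*(-89))*(-795928) = ((-151/229 + 203/1208) - 267)*(-795928) = (-135921/276632 - 267)*(-795928) = -73996665/276632*(-795928) = 7362002197515/34579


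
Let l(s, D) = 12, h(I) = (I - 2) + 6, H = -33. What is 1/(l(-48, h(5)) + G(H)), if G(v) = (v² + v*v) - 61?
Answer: 1/2129 ≈ 0.00046970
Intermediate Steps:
h(I) = 4 + I (h(I) = (-2 + I) + 6 = 4 + I)
G(v) = -61 + 2*v² (G(v) = (v² + v²) - 61 = 2*v² - 61 = -61 + 2*v²)
1/(l(-48, h(5)) + G(H)) = 1/(12 + (-61 + 2*(-33)²)) = 1/(12 + (-61 + 2*1089)) = 1/(12 + (-61 + 2178)) = 1/(12 + 2117) = 1/2129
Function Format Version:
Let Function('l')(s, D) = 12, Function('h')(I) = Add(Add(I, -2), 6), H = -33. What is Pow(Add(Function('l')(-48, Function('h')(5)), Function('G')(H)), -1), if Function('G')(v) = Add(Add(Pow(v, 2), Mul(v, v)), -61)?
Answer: Rational(1, 2129) ≈ 0.00046970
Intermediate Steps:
Function('h')(I) = Add(4, I) (Function('h')(I) = Add(Add(-2, I), 6) = Add(4, I))
Function('G')(v) = Add(-61, Mul(2, Pow(v, 2))) (Function('G')(v) = Add(Add(Pow(v, 2), Pow(v, 2)), -61) = Add(Mul(2, Pow(v, 2)), -61) = Add(-61, Mul(2, Pow(v, 2))))
Pow(Add(Function('l')(-48, Function('h')(5)), Function('G')(H)), -1) = Pow(Add(12, Add(-61, Mul(2, Pow(-33, 2)))), -1) = Pow(Add(12, Add(-61, Mul(2, 1089))), -1) = Pow(Add(12, Add(-61, 2178)), -1) = Pow(Add(12, 2117), -1) = Pow(2129, -1) = Rational(1, 2129)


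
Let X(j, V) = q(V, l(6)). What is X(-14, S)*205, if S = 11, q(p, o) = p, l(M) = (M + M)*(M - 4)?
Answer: 2255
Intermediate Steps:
l(M) = 2*M*(-4 + M) (l(M) = (2*M)*(-4 + M) = 2*M*(-4 + M))
X(j, V) = V
X(-14, S)*205 = 11*205 = 2255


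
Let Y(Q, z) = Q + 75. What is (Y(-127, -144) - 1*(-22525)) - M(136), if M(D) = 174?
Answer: 22299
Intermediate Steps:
Y(Q, z) = 75 + Q
(Y(-127, -144) - 1*(-22525)) - M(136) = ((75 - 127) - 1*(-22525)) - 1*174 = (-52 + 22525) - 174 = 22473 - 174 = 22299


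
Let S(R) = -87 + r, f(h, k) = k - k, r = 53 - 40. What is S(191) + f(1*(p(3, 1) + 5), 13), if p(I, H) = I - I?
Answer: -74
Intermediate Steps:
p(I, H) = 0
r = 13
f(h, k) = 0
S(R) = -74 (S(R) = -87 + 13 = -74)
S(191) + f(1*(p(3, 1) + 5), 13) = -74 + 0 = -74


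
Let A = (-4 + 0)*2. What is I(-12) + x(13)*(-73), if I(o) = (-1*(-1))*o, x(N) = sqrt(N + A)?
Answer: -12 - 73*sqrt(5) ≈ -175.23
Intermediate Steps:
A = -8 (A = -4*2 = -8)
x(N) = sqrt(-8 + N) (x(N) = sqrt(N - 8) = sqrt(-8 + N))
I(o) = o (I(o) = 1*o = o)
I(-12) + x(13)*(-73) = -12 + sqrt(-8 + 13)*(-73) = -12 + sqrt(5)*(-73) = -12 - 73*sqrt(5)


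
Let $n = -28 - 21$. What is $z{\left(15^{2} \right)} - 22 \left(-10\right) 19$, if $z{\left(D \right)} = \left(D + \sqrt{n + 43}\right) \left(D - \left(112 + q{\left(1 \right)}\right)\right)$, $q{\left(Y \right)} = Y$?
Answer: $29380 + 112 i \sqrt{6} \approx 29380.0 + 274.34 i$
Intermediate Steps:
$n = -49$ ($n = -28 - 21 = -49$)
$z{\left(D \right)} = \left(-113 + D\right) \left(D + i \sqrt{6}\right)$ ($z{\left(D \right)} = \left(D + \sqrt{-49 + 43}\right) \left(D - 113\right) = \left(D + \sqrt{-6}\right) \left(D - 113\right) = \left(D + i \sqrt{6}\right) \left(D - 113\right) = \left(D + i \sqrt{6}\right) \left(-113 + D\right) = \left(-113 + D\right) \left(D + i \sqrt{6}\right)$)
$z{\left(15^{2} \right)} - 22 \left(-10\right) 19 = \left(\left(15^{2}\right)^{2} - 113 \cdot 15^{2} - 113 i \sqrt{6} + i 15^{2} \sqrt{6}\right) - 22 \left(-10\right) 19 = \left(225^{2} - 25425 - 113 i \sqrt{6} + i 225 \sqrt{6}\right) - \left(-220\right) 19 = \left(50625 - 25425 - 113 i \sqrt{6} + 225 i \sqrt{6}\right) - -4180 = \left(25200 + 112 i \sqrt{6}\right) + 4180 = 29380 + 112 i \sqrt{6}$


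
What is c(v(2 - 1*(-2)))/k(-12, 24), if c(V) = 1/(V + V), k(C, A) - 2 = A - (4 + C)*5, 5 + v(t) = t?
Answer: -1/132 ≈ -0.0075758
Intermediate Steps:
v(t) = -5 + t
k(C, A) = -18 + A - 5*C (k(C, A) = 2 + (A - (4 + C)*5) = 2 + (A - (20 + 5*C)) = 2 + (A + (-20 - 5*C)) = 2 + (-20 + A - 5*C) = -18 + A - 5*C)
c(V) = 1/(2*V)
c(v(2 - 1*(-2)))/k(-12, 24) = (1/(2*(-5 + (2 - 1*(-2)))))/(-18 + 24 - 5*(-12)) = (1/(2*(-5 + (2 + 2))))/(-18 + 24 + 60) = (1/(2*(-5 + 4)))/66 = ((½)/(-1))*(1/66) = ((½)*(-1))*(1/66) = -½*1/66 = -1/132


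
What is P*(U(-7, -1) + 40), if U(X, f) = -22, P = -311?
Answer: -5598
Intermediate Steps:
P*(U(-7, -1) + 40) = -311*(-22 + 40) = -311*18 = -5598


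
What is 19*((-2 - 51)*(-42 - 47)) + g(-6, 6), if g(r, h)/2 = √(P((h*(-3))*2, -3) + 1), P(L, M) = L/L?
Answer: 89623 + 2*√2 ≈ 89626.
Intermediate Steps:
P(L, M) = 1
g(r, h) = 2*√2 (g(r, h) = 2*√(1 + 1) = 2*√2)
19*((-2 - 51)*(-42 - 47)) + g(-6, 6) = 19*((-2 - 51)*(-42 - 47)) + 2*√2 = 19*(-53*(-89)) + 2*√2 = 19*4717 + 2*√2 = 89623 + 2*√2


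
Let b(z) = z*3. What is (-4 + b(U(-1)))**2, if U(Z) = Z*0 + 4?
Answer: 64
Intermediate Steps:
U(Z) = 4 (U(Z) = 0 + 4 = 4)
b(z) = 3*z
(-4 + b(U(-1)))**2 = (-4 + 3*4)**2 = (-4 + 12)**2 = 8**2 = 64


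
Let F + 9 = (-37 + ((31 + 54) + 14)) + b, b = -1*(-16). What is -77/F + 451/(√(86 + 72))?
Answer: -77/69 + 451*√158/158 ≈ 34.764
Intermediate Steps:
b = 16
F = 69 (F = -9 + ((-37 + ((31 + 54) + 14)) + 16) = -9 + ((-37 + (85 + 14)) + 16) = -9 + ((-37 + 99) + 16) = -9 + (62 + 16) = -9 + 78 = 69)
-77/F + 451/(√(86 + 72)) = -77/69 + 451/(√(86 + 72)) = -77*1/69 + 451/(√158) = -77/69 + 451*(√158/158) = -77/69 + 451*√158/158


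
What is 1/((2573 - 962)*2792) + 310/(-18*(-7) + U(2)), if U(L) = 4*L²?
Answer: 697176431/319351752 ≈ 2.1831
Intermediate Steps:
1/((2573 - 962)*2792) + 310/(-18*(-7) + U(2)) = 1/((2573 - 962)*2792) + 310/(-18*(-7) + 4*2²) = (1/2792)/1611 + 310/(126 + 4*4) = (1/1611)*(1/2792) + 310/(126 + 16) = 1/4497912 + 310/142 = 1/4497912 + 310*(1/142) = 1/4497912 + 155/71 = 697176431/319351752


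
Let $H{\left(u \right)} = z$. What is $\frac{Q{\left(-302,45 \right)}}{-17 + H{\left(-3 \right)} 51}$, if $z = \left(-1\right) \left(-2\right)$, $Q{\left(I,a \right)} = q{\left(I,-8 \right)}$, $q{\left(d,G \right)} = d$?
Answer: $- \frac{302}{85} \approx -3.5529$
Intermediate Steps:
$Q{\left(I,a \right)} = I$
$z = 2$
$H{\left(u \right)} = 2$
$\frac{Q{\left(-302,45 \right)}}{-17 + H{\left(-3 \right)} 51} = - \frac{302}{-17 + 2 \cdot 51} = - \frac{302}{-17 + 102} = - \frac{302}{85}$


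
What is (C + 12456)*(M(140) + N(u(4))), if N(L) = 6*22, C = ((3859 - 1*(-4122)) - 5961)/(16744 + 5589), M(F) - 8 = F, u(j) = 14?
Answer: 77890923040/22333 ≈ 3.4877e+6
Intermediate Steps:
M(F) = 8 + F
C = 2020/22333 (C = ((3859 + 4122) - 5961)/22333 = (7981 - 5961)*(1/22333) = 2020*(1/22333) = 2020/22333 ≈ 0.090449)
N(L) = 132
(C + 12456)*(M(140) + N(u(4))) = (2020/22333 + 12456)*((8 + 140) + 132) = 278181868*(148 + 132)/22333 = (278181868/22333)*280 = 77890923040/22333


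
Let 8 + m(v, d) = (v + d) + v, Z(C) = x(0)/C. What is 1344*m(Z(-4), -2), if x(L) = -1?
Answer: -12768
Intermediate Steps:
Z(C) = -1/C
m(v, d) = -8 + d + 2*v (m(v, d) = -8 + ((v + d) + v) = -8 + ((d + v) + v) = -8 + (d + 2*v) = -8 + d + 2*v)
1344*m(Z(-4), -2) = 1344*(-8 - 2 + 2*(-1/(-4))) = 1344*(-8 - 2 + 2*(-1*(-1/4))) = 1344*(-8 - 2 + 2*(1/4)) = 1344*(-8 - 2 + 1/2) = 1344*(-19/2) = -12768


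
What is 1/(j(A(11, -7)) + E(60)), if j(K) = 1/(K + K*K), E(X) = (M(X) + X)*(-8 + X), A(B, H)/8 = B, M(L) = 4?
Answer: 7832/26064897 ≈ 0.00030048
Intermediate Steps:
A(B, H) = 8*B
E(X) = (-8 + X)*(4 + X) (E(X) = (4 + X)*(-8 + X) = (-8 + X)*(4 + X))
j(K) = 1/(K + K**2)
1/(j(A(11, -7)) + E(60)) = 1/(1/(((8*11))*(1 + 8*11)) + (-32 + 60**2 - 4*60)) = 1/(1/(88*(1 + 88)) + (-32 + 3600 - 240)) = 1/((1/88)/89 + 3328) = 1/((1/88)*(1/89) + 3328) = 1/(1/7832 + 3328) = 1/(26064897/7832) = 7832/26064897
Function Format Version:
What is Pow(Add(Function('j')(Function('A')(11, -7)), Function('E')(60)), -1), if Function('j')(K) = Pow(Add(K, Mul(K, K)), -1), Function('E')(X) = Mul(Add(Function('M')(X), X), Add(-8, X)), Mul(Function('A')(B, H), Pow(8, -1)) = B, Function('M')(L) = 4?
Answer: Rational(7832, 26064897) ≈ 0.00030048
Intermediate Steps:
Function('A')(B, H) = Mul(8, B)
Function('E')(X) = Mul(Add(-8, X), Add(4, X)) (Function('E')(X) = Mul(Add(4, X), Add(-8, X)) = Mul(Add(-8, X), Add(4, X)))
Function('j')(K) = Pow(Add(K, Pow(K, 2)), -1)
Pow(Add(Function('j')(Function('A')(11, -7)), Function('E')(60)), -1) = Pow(Add(Mul(Pow(Mul(8, 11), -1), Pow(Add(1, Mul(8, 11)), -1)), Add(-32, Pow(60, 2), Mul(-4, 60))), -1) = Pow(Add(Mul(Pow(88, -1), Pow(Add(1, 88), -1)), Add(-32, 3600, -240)), -1) = Pow(Add(Mul(Rational(1, 88), Pow(89, -1)), 3328), -1) = Pow(Add(Mul(Rational(1, 88), Rational(1, 89)), 3328), -1) = Pow(Add(Rational(1, 7832), 3328), -1) = Pow(Rational(26064897, 7832), -1) = Rational(7832, 26064897)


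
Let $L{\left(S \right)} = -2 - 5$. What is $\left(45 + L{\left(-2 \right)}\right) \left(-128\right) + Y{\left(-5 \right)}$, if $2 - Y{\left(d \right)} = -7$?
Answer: $-4855$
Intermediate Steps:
$Y{\left(d \right)} = 9$ ($Y{\left(d \right)} = 2 - -7 = 2 + 7 = 9$)
$L{\left(S \right)} = -7$
$\left(45 + L{\left(-2 \right)}\right) \left(-128\right) + Y{\left(-5 \right)} = \left(45 - 7\right) \left(-128\right) + 9 = 38 \left(-128\right) + 9 = -4864 + 9 = -4855$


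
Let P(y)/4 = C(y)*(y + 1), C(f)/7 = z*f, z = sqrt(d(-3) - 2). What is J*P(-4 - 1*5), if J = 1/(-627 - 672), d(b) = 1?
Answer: -672*I/433 ≈ -1.552*I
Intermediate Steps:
J = -1/1299 (J = 1/(-1299) = -1/1299 ≈ -0.00076982)
z = I (z = sqrt(1 - 2) = sqrt(-1) = I ≈ 1.0*I)
C(f) = 7*I*f (C(f) = 7*(I*f) = 7*I*f)
P(y) = 28*I*y*(1 + y) (P(y) = 4*((7*I*y)*(y + 1)) = 4*((7*I*y)*(1 + y)) = 4*(7*I*y*(1 + y)) = 28*I*y*(1 + y))
J*P(-4 - 1*5) = -28*I*(-4 - 1*5)*(1 + (-4 - 1*5))/1299 = -28*I*(-4 - 5)*(1 + (-4 - 5))/1299 = -28*I*(-9)*(1 - 9)/1299 = -28*I*(-9)*(-8)/1299 = -672*I/433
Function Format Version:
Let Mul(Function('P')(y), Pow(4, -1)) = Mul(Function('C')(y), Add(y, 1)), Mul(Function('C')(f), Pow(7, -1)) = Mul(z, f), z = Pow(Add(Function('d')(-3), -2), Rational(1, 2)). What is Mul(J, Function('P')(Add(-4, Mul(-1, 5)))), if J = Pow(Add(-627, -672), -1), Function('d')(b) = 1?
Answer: Mul(Rational(-672, 433), I) ≈ Mul(-1.5520, I)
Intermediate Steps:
J = Rational(-1, 1299) (J = Pow(-1299, -1) = Rational(-1, 1299) ≈ -0.00076982)
z = I (z = Pow(Add(1, -2), Rational(1, 2)) = Pow(-1, Rational(1, 2)) = I ≈ Mul(1.0000, I))
Function('C')(f) = Mul(7, I, f) (Function('C')(f) = Mul(7, Mul(I, f)) = Mul(7, I, f))
Function('P')(y) = Mul(28, I, y, Add(1, y)) (Function('P')(y) = Mul(4, Mul(Mul(7, I, y), Add(y, 1))) = Mul(4, Mul(Mul(7, I, y), Add(1, y))) = Mul(4, Mul(7, I, y, Add(1, y))) = Mul(28, I, y, Add(1, y)))
Mul(J, Function('P')(Add(-4, Mul(-1, 5)))) = Mul(Rational(-1, 1299), Mul(28, I, Add(-4, Mul(-1, 5)), Add(1, Add(-4, Mul(-1, 5))))) = Mul(Rational(-1, 1299), Mul(28, I, Add(-4, -5), Add(1, Add(-4, -5)))) = Mul(Rational(-1, 1299), Mul(28, I, -9, Add(1, -9))) = Mul(Rational(-1, 1299), Mul(28, I, -9, -8)) = Mul(Rational(-1, 1299), Mul(2016, I)) = Mul(Rational(-672, 433), I)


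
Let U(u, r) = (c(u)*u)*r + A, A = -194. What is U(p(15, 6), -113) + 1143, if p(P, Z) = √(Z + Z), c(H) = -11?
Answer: 949 + 2486*√3 ≈ 5254.9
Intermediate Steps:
p(P, Z) = √2*√Z (p(P, Z) = √(2*Z) = √2*√Z)
U(u, r) = -194 - 11*r*u (U(u, r) = (-11*u)*r - 194 = -11*r*u - 194 = -194 - 11*r*u)
U(p(15, 6), -113) + 1143 = (-194 - 11*(-113)*√2*√6) + 1143 = (-194 - 11*(-113)*2*√3) + 1143 = (-194 + 2486*√3) + 1143 = 949 + 2486*√3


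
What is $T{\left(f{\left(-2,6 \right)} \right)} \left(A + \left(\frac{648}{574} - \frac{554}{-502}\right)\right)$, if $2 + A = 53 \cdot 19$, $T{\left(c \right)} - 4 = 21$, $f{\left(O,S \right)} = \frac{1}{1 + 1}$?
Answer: $\frac{1813950200}{72037} \approx 25181.0$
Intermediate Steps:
$f{\left(O,S \right)} = \frac{1}{2}$
$T{\left(c \right)} = 25$ ($T{\left(c \right)} = 4 + 21 = 25$)
$A = 1005$ ($A = -2 + 53 \cdot 19 = -2 + 1007 = 1005$)
$T{\left(f{\left(-2,6 \right)} \right)} \left(A + \left(\frac{648}{574} - \frac{554}{-502}\right)\right) = 25 \left(1005 + \left(\frac{648}{574} - \frac{554}{-502}\right)\right) = 25 \left(1005 + \left(648 \cdot \frac{1}{574} - - \frac{277}{251}\right)\right) = 25 \left(1005 + \left(\frac{324}{287} + \frac{277}{251}\right)\right) = 25 \left(1005 + \frac{160823}{72037}\right) = 25 \cdot \frac{72558008}{72037} = \frac{1813950200}{72037}$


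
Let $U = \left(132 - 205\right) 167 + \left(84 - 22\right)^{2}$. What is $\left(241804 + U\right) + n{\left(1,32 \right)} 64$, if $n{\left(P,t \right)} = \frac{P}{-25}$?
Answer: $\frac{5836361}{25} \approx 2.3345 \cdot 10^{5}$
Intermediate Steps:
$n{\left(P,t \right)} = - \frac{P}{25}$ ($n{\left(P,t \right)} = P \left(- \frac{1}{25}\right) = - \frac{P}{25}$)
$U = -8347$ ($U = \left(-73\right) 167 + 62^{2} = -12191 + 3844 = -8347$)
$\left(241804 + U\right) + n{\left(1,32 \right)} 64 = \left(241804 - 8347\right) + \left(- \frac{1}{25}\right) 1 \cdot 64 = 233457 - \frac{64}{25} = \frac{5836361}{25}$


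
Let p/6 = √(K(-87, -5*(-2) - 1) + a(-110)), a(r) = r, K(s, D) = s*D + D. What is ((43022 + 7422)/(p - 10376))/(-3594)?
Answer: 16356467/12095292525 + 12611*I*√221/8063528350 ≈ 0.0013523 + 2.325e-5*I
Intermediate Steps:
K(s, D) = D + D*s (K(s, D) = D*s + D = D + D*s)
p = 12*I*√221 (p = 6*√((-5*(-2) - 1)*(1 - 87) - 110) = 6*√((10 - 1)*(-86) - 110) = 6*√(9*(-86) - 110) = 6*√(-774 - 110) = 6*√(-884) = 6*(2*I*√221) = 12*I*√221 ≈ 178.39*I)
((43022 + 7422)/(p - 10376))/(-3594) = ((43022 + 7422)/(12*I*√221 - 10376))/(-3594) = (50444/(-10376 + 12*I*√221))*(-1/3594) = -25222/(1797*(-10376 + 12*I*√221))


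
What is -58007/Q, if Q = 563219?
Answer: -58007/563219 ≈ -0.10299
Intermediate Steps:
-58007/Q = -58007/563219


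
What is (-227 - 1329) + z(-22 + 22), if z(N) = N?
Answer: -1556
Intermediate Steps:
(-227 - 1329) + z(-22 + 22) = (-227 - 1329) + (-22 + 22) = -1556 + 0 = -1556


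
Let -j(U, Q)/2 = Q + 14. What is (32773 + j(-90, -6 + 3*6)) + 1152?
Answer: 33873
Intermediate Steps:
j(U, Q) = -28 - 2*Q (j(U, Q) = -2*(Q + 14) = -2*(14 + Q) = -28 - 2*Q)
(32773 + j(-90, -6 + 3*6)) + 1152 = (32773 + (-28 - 2*(-6 + 3*6))) + 1152 = (32773 + (-28 - 2*(-6 + 18))) + 1152 = (32773 + (-28 - 2*12)) + 1152 = (32773 + (-28 - 24)) + 1152 = (32773 - 52) + 1152 = 32721 + 1152 = 33873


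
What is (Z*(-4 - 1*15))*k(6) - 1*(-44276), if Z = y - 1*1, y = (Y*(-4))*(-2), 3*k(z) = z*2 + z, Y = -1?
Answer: 45302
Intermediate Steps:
k(z) = z (k(z) = (z*2 + z)/3 = (2*z + z)/3 = (3*z)/3 = z)
y = -8 (y = -1*(-4)*(-2) = 4*(-2) = -8)
Z = -9 (Z = -8 - 1*1 = -8 - 1 = -9)
(Z*(-4 - 1*15))*k(6) - 1*(-44276) = -9*(-4 - 1*15)*6 - 1*(-44276) = -9*(-4 - 15)*6 + 44276 = -9*(-19)*6 + 44276 = 171*6 + 44276 = 1026 + 44276 = 45302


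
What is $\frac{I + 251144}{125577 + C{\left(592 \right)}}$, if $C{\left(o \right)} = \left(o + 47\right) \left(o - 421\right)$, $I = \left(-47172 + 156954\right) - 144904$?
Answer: $\frac{108011}{117423} \approx 0.91985$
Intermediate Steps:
$I = -35122$ ($I = 109782 - 144904 = -35122$)
$C{\left(o \right)} = \left(-421 + o\right) \left(47 + o\right)$ ($C{\left(o \right)} = \left(47 + o\right) \left(-421 + o\right) = \left(-421 + o\right) \left(47 + o\right)$)
$\frac{I + 251144}{125577 + C{\left(592 \right)}} = \frac{-35122 + 251144}{125577 - \left(241195 - 350464\right)} = \frac{216022}{125577 - -109269} = \frac{216022}{125577 + 109269} = \frac{216022}{234846} = 216022 \cdot \frac{1}{234846} = \frac{108011}{117423}$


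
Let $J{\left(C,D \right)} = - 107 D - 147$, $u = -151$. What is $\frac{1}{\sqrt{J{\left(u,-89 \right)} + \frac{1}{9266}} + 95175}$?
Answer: $\frac{97987950}{9325993488137} - \frac{\sqrt{89445745058}}{27977980464411} \approx 1.0496 \cdot 10^{-5}$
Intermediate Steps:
$J{\left(C,D \right)} = -147 - 107 D$
$\frac{1}{\sqrt{J{\left(u,-89 \right)} + \frac{1}{9266}} + 95175} = \frac{1}{\sqrt{\left(-147 - -9523\right) + \frac{1}{9266}} + 95175} = \frac{1}{\sqrt{\left(-147 + 9523\right) + \frac{1}{9266}} + 95175} = \frac{1}{\sqrt{9376 + \frac{1}{9266}} + 95175} = \frac{1}{\sqrt{\frac{86878017}{9266}} + 95175} = \frac{1}{\frac{3 \sqrt{89445745058}}{9266} + 95175} = \frac{1}{95175 + \frac{3 \sqrt{89445745058}}{9266}}$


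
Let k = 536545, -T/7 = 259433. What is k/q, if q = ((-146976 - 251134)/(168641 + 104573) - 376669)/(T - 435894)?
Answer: 165056650754168875/51455821138 ≈ 3.2077e+6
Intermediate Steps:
T = -1816031 (T = -7*259433 = -1816031)
q = 51455821138/307628718475 (q = ((-146976 - 251134)/(168641 + 104573) - 376669)/(-1816031 - 435894) = (-398110/273214 - 376669)/(-2251925) = (-398110*1/273214 - 376669)*(-1/2251925) = (-199055/136607 - 376669)*(-1/2251925) = -51455821138/136607*(-1/2251925) = 51455821138/307628718475 ≈ 0.16727)
k/q = 536545/(51455821138/307628718475) = 536545*(307628718475/51455821138) = 165056650754168875/51455821138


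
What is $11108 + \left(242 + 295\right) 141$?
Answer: $86825$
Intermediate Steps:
$11108 + \left(242 + 295\right) 141 = 11108 + 537 \cdot 141 = 11108 + 75717 = 86825$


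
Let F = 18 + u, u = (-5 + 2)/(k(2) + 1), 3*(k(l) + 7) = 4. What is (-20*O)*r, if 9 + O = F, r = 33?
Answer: -44550/7 ≈ -6364.3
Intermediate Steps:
k(l) = -17/3 (k(l) = -7 + (⅓)*4 = -7 + 4/3 = -17/3)
u = 9/14 (u = (-5 + 2)/(-17/3 + 1) = -3/(-14/3) = -3*(-3/14) = 9/14 ≈ 0.64286)
F = 261/14 (F = 18 + 9/14 = 261/14 ≈ 18.643)
O = 135/14 (O = -9 + 261/14 = 135/14 ≈ 9.6429)
(-20*O)*r = -20*135/14*33 = -1350/7*33 = -44550/7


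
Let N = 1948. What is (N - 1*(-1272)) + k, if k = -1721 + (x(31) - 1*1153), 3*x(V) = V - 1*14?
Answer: 1055/3 ≈ 351.67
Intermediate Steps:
x(V) = -14/3 + V/3 (x(V) = (V - 1*14)/3 = (V - 14)/3 = (-14 + V)/3 = -14/3 + V/3)
k = -8605/3 (k = -1721 + ((-14/3 + (1/3)*31) - 1*1153) = -1721 + ((-14/3 + 31/3) - 1153) = -1721 + (17/3 - 1153) = -1721 - 3442/3 = -8605/3 ≈ -2868.3)
(N - 1*(-1272)) + k = (1948 - 1*(-1272)) - 8605/3 = (1948 + 1272) - 8605/3 = 3220 - 8605/3 = 1055/3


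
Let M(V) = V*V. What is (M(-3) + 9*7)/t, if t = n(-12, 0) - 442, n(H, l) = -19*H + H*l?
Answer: -36/107 ≈ -0.33645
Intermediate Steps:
M(V) = V²
t = -214 (t = -12*(-19 + 0) - 442 = -12*(-19) - 442 = 228 - 442 = -214)
(M(-3) + 9*7)/t = ((-3)² + 9*7)/(-214) = (9 + 63)*(-1/214) = 72*(-1/214) = -36/107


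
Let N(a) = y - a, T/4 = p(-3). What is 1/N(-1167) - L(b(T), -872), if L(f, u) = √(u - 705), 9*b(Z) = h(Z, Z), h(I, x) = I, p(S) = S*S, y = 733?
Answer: 1/1900 - I*√1577 ≈ 0.00052632 - 39.711*I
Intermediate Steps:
p(S) = S²
T = 36 (T = 4*(-3)² = 4*9 = 36)
b(Z) = Z/9
N(a) = 733 - a
L(f, u) = √(-705 + u)
1/N(-1167) - L(b(T), -872) = 1/(733 - 1*(-1167)) - √(-705 - 872) = 1/(733 + 1167) - √(-1577) = 1/1900 - I*√1577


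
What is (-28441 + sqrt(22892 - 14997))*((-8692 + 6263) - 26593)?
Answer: 825414702 - 29022*sqrt(7895) ≈ 8.2284e+8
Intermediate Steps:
(-28441 + sqrt(22892 - 14997))*((-8692 + 6263) - 26593) = (-28441 + sqrt(7895))*(-2429 - 26593) = (-28441 + sqrt(7895))*(-29022) = 825414702 - 29022*sqrt(7895)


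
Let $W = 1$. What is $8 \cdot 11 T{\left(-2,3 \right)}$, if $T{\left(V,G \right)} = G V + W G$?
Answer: $-264$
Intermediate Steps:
$T{\left(V,G \right)} = G + G V$ ($T{\left(V,G \right)} = G V + 1 G = G V + G = G + G V$)
$8 \cdot 11 T{\left(-2,3 \right)} = 8 \cdot 11 \cdot 3 \left(1 - 2\right) = 88 \cdot 3 \left(-1\right) = 88 \left(-3\right) = -264$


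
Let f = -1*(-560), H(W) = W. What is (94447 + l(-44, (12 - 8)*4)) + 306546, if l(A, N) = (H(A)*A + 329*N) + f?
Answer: 408753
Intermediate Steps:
f = 560
l(A, N) = 560 + A² + 329*N (l(A, N) = (A*A + 329*N) + 560 = (A² + 329*N) + 560 = 560 + A² + 329*N)
(94447 + l(-44, (12 - 8)*4)) + 306546 = (94447 + (560 + (-44)² + 329*((12 - 8)*4))) + 306546 = (94447 + (560 + 1936 + 329*(4*4))) + 306546 = (94447 + (560 + 1936 + 329*16)) + 306546 = (94447 + (560 + 1936 + 5264)) + 306546 = (94447 + 7760) + 306546 = 102207 + 306546 = 408753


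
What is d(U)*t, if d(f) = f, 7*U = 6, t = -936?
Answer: -5616/7 ≈ -802.29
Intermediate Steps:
U = 6/7 (U = (1/7)*6 = 6/7 ≈ 0.85714)
d(U)*t = (6/7)*(-936) = -5616/7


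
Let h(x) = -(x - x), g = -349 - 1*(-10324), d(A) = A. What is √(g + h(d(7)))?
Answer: 5*√399 ≈ 99.875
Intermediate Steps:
g = 9975 (g = -349 + 10324 = 9975)
h(x) = 0 (h(x) = -1*0 = 0)
√(g + h(d(7))) = √(9975 + 0) = √9975 = 5*√399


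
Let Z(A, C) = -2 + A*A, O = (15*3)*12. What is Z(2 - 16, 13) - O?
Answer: -346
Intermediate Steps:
O = 540 (O = 45*12 = 540)
Z(A, C) = -2 + A²
Z(2 - 16, 13) - O = (-2 + (2 - 16)²) - 1*540 = (-2 + (-14)²) - 540 = (-2 + 196) - 540 = 194 - 540 = -346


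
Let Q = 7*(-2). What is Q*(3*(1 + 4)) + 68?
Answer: -142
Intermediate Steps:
Q = -14
Q*(3*(1 + 4)) + 68 = -42*(1 + 4) + 68 = -42*5 + 68 = -14*15 + 68 = -210 + 68 = -142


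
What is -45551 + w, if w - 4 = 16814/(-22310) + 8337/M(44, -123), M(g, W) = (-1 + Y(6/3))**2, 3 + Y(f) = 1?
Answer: -1493255831/33465 ≈ -44621.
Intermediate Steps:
Y(f) = -2 (Y(f) = -3 + 1 = -2)
M(g, W) = 9 (M(g, W) = (-1 - 2)**2 = (-3)**2 = 9)
w = 31108384/33465 (w = 4 + (16814/(-22310) + 8337/9) = 4 + (16814*(-1/22310) + 8337*(1/9)) = 4 + (-8407/11155 + 2779/3) = 4 + 30974524/33465 = 31108384/33465 ≈ 929.58)
-45551 + w = -45551 + 31108384/33465 = -1493255831/33465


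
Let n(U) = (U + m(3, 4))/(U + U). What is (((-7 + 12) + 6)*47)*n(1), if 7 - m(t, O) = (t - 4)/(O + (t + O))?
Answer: 4183/2 ≈ 2091.5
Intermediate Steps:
m(t, O) = 7 - (-4 + t)/(t + 2*O) (m(t, O) = 7 - (t - 4)/(O + (t + O)) = 7 - (-4 + t)/(O + (O + t)) = 7 - (-4 + t)/(t + 2*O))
n(U) = (78/11 + U)/(2*U) (n(U) = (U + 2*(2 + 3*3 + 7*4)/(3 + 2*4))/(U + U) = (U + 2*(2 + 9 + 28)/(3 + 8))/((2*U)) = (U + 2*39/11)*(1/(2*U)) = (U + 2*(1/11)*39)*(1/(2*U)) = (U + 78/11)*(1/(2*U)) = (78/11 + U)*(1/(2*U)) = (78/11 + U)/(2*U))
(((-7 + 12) + 6)*47)*n(1) = (((-7 + 12) + 6)*47)*((1/22)*(78 + 11*1)/1) = ((5 + 6)*47)*((1/22)*1*(78 + 11)) = (11*47)*((1/22)*1*89) = 517*(89/22) = 4183/2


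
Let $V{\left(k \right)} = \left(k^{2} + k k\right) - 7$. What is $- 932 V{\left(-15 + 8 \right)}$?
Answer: $-84812$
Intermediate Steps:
$V{\left(k \right)} = -7 + 2 k^{2}$ ($V{\left(k \right)} = \left(k^{2} + k^{2}\right) - 7 = 2 k^{2} - 7 = -7 + 2 k^{2}$)
$- 932 V{\left(-15 + 8 \right)} = - 932 \left(-7 + 2 \left(-15 + 8\right)^{2}\right) = - 932 \left(-7 + 2 \left(-7\right)^{2}\right) = - 932 \left(-7 + 2 \cdot 49\right) = - 932 \left(-7 + 98\right) = \left(-932\right) 91 = -84812$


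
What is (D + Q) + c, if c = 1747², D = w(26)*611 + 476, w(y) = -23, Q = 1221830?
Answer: 4260262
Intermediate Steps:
D = -13577 (D = -23*611 + 476 = -14053 + 476 = -13577)
c = 3052009
(D + Q) + c = (-13577 + 1221830) + 3052009 = 1208253 + 3052009 = 4260262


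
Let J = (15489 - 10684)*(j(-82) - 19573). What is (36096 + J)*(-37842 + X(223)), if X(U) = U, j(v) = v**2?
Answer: 2321218286031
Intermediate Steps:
J = -61739445 (J = (15489 - 10684)*((-82)**2 - 19573) = 4805*(6724 - 19573) = 4805*(-12849) = -61739445)
(36096 + J)*(-37842 + X(223)) = (36096 - 61739445)*(-37842 + 223) = -61703349*(-37619) = 2321218286031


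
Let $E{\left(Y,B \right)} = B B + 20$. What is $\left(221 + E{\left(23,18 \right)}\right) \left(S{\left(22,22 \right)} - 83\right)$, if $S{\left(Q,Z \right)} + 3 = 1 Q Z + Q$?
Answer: $237300$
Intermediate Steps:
$S{\left(Q,Z \right)} = -3 + Q + Q Z$ ($S{\left(Q,Z \right)} = -3 + \left(1 Q Z + Q\right) = -3 + \left(Q Z + Q\right) = -3 + \left(Q + Q Z\right) = -3 + Q + Q Z$)
$E{\left(Y,B \right)} = 20 + B^{2}$ ($E{\left(Y,B \right)} = B^{2} + 20 = 20 + B^{2}$)
$\left(221 + E{\left(23,18 \right)}\right) \left(S{\left(22,22 \right)} - 83\right) = \left(221 + \left(20 + 18^{2}\right)\right) \left(\left(-3 + 22 + 22 \cdot 22\right) - 83\right) = \left(221 + \left(20 + 324\right)\right) \left(\left(-3 + 22 + 484\right) - 83\right) = \left(221 + 344\right) \left(503 - 83\right) = 565 \cdot 420 = 237300$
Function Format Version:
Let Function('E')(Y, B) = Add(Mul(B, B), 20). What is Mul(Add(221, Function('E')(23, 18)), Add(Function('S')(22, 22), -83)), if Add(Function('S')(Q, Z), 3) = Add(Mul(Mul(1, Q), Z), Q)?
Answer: 237300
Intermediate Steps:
Function('S')(Q, Z) = Add(-3, Q, Mul(Q, Z)) (Function('S')(Q, Z) = Add(-3, Add(Mul(Mul(1, Q), Z), Q)) = Add(-3, Add(Mul(Q, Z), Q)) = Add(-3, Add(Q, Mul(Q, Z))) = Add(-3, Q, Mul(Q, Z)))
Function('E')(Y, B) = Add(20, Pow(B, 2)) (Function('E')(Y, B) = Add(Pow(B, 2), 20) = Add(20, Pow(B, 2)))
Mul(Add(221, Function('E')(23, 18)), Add(Function('S')(22, 22), -83)) = Mul(Add(221, Add(20, Pow(18, 2))), Add(Add(-3, 22, Mul(22, 22)), -83)) = Mul(Add(221, Add(20, 324)), Add(Add(-3, 22, 484), -83)) = Mul(Add(221, 344), Add(503, -83)) = Mul(565, 420) = 237300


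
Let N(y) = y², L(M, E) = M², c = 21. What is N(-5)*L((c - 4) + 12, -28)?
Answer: 21025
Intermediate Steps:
N(-5)*L((c - 4) + 12, -28) = (-5)²*((21 - 4) + 12)² = 25*(17 + 12)² = 25*29² = 25*841 = 21025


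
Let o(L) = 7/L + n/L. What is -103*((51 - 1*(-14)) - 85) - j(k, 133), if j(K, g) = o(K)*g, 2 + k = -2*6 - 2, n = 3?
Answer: 17145/8 ≈ 2143.1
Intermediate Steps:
k = -16 (k = -2 + (-2*6 - 2) = -2 + (-12 - 2) = -2 - 14 = -16)
o(L) = 10/L (o(L) = 7/L + 3/L = 10/L)
j(K, g) = 10*g/K (j(K, g) = (10/K)*g = 10*g/K)
-103*((51 - 1*(-14)) - 85) - j(k, 133) = -103*((51 - 1*(-14)) - 85) - 10*133/(-16) = -103*((51 + 14) - 85) - 10*133*(-1)/16 = -103*(65 - 85) - 1*(-665/8) = -103*(-20) + 665/8 = 2060 + 665/8 = 17145/8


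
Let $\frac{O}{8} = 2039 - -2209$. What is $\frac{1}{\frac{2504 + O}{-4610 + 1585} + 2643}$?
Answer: $\frac{3025}{7958587} \approx 0.00038009$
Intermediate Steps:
$O = 33984$ ($O = 8 \left(2039 - -2209\right) = 8 \left(2039 + 2209\right) = 8 \cdot 4248 = 33984$)
$\frac{1}{\frac{2504 + O}{-4610 + 1585} + 2643} = \frac{1}{\frac{2504 + 33984}{-4610 + 1585} + 2643} = \frac{1}{\frac{36488}{-3025} + 2643} = \frac{1}{36488 \left(- \frac{1}{3025}\right) + 2643} = \frac{1}{- \frac{36488}{3025} + 2643} = \frac{1}{\frac{7958587}{3025}} = \frac{3025}{7958587}$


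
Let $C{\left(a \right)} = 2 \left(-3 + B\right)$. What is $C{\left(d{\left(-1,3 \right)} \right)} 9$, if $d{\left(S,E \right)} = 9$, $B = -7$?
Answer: $-180$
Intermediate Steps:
$C{\left(a \right)} = -20$ ($C{\left(a \right)} = 2 \left(-3 - 7\right) = 2 \left(-10\right) = -20$)
$C{\left(d{\left(-1,3 \right)} \right)} 9 = \left(-20\right) 9 = -180$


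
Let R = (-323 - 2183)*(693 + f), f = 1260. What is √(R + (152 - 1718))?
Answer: 6*I*√135994 ≈ 2212.6*I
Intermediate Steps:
R = -4894218 (R = (-323 - 2183)*(693 + 1260) = -2506*1953 = -4894218)
√(R + (152 - 1718)) = √(-4894218 + (152 - 1718)) = √(-4894218 - 1566) = √(-4895784) = 6*I*√135994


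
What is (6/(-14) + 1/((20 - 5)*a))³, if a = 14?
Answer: -704969/9261000 ≈ -0.076122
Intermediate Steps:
(6/(-14) + 1/((20 - 5)*a))³ = (6/(-14) + 1/((20 - 5)*14))³ = (6*(-1/14) + (1/14)/15)³ = (-3/7 + (1/15)*(1/14))³ = (-3/7 + 1/210)³ = (-89/210)³ = -704969/9261000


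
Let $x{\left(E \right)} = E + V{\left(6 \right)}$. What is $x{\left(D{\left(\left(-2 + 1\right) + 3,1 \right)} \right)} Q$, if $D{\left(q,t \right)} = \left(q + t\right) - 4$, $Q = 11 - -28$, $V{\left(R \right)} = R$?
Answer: $195$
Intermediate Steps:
$Q = 39$ ($Q = 11 + 28 = 39$)
$D{\left(q,t \right)} = -4 + q + t$
$x{\left(E \right)} = 6 + E$ ($x{\left(E \right)} = E + 6 = 6 + E$)
$x{\left(D{\left(\left(-2 + 1\right) + 3,1 \right)} \right)} Q = \left(6 + \left(-4 + \left(\left(-2 + 1\right) + 3\right) + 1\right)\right) 39 = \left(6 + \left(-4 + \left(-1 + 3\right) + 1\right)\right) 39 = \left(6 + \left(-4 + 2 + 1\right)\right) 39 = \left(6 - 1\right) 39 = 5 \cdot 39 = 195$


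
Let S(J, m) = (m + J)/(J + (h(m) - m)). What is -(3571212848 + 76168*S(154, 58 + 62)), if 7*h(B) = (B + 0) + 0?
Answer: -639320144904/179 ≈ -3.5716e+9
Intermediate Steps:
h(B) = B/7 (h(B) = ((B + 0) + 0)/7 = (B + 0)/7 = B/7)
S(J, m) = (J + m)/(J - 6*m/7) (S(J, m) = (m + J)/(J + (m/7 - m)) = (J + m)/(J - 6*m/7))
-(3571212848 + 76168*S(154, 58 + 62)) = -(3571212848 + 533176*(154 + (58 + 62))/(-6*(58 + 62) + 7*154)) = -(3571212848 + 533176*(154 + 120)/(-6*120 + 1078)) = -(3571212848 + 146090224/(-720 + 1078)) = -76168/(1/(46886 + 7*274/358)) = -76168/(1/(46886 + 7*(1/358)*274)) = -76168/(1/(46886 + 959/179)) = -76168/(1/(8393553/179)) = -76168/179/8393553 = -76168*8393553/179 = -639320144904/179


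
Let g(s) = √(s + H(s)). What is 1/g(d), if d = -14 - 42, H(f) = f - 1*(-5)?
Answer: -I*√107/107 ≈ -0.096674*I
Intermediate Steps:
H(f) = 5 + f (H(f) = f + 5 = 5 + f)
d = -56
g(s) = √(5 + 2*s) (g(s) = √(s + (5 + s)) = √(5 + 2*s))
1/g(d) = 1/(√(5 + 2*(-56))) = 1/(√(5 - 112)) = 1/(√(-107)) = 1/(I*√107) = -I*√107/107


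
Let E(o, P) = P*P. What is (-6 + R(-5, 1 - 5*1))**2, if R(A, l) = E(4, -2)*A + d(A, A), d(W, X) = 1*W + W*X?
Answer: 36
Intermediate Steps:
E(o, P) = P**2
d(W, X) = W + W*X
R(A, l) = 4*A + A*(1 + A) (R(A, l) = (-2)**2*A + A*(1 + A) = 4*A + A*(1 + A))
(-6 + R(-5, 1 - 5*1))**2 = (-6 - 5*(5 - 5))**2 = (-6 - 5*0)**2 = (-6 + 0)**2 = (-6)**2 = 36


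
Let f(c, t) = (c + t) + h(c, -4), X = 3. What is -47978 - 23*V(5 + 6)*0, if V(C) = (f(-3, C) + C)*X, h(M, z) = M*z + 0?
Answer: -47978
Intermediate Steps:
h(M, z) = M*z
f(c, t) = t - 3*c (f(c, t) = (c + t) + c*(-4) = (c + t) - 4*c = t - 3*c)
V(C) = 27 + 6*C (V(C) = ((C - 3*(-3)) + C)*3 = ((C + 9) + C)*3 = ((9 + C) + C)*3 = (9 + 2*C)*3 = 27 + 6*C)
-47978 - 23*V(5 + 6)*0 = -47978 - 23*(27 + 6*(5 + 6))*0 = -47978 - 23*(27 + 6*11)*0 = -47978 - 23*(27 + 66)*0 = -47978 - 23*93*0 = -47978 - 2139*0 = -47978 + 0 = -47978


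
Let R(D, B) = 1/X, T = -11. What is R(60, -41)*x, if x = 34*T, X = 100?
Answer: -187/50 ≈ -3.7400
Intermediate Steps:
R(D, B) = 1/100
x = -374 (x = 34*(-11) = -374)
R(60, -41)*x = (1/100)*(-374) = -187/50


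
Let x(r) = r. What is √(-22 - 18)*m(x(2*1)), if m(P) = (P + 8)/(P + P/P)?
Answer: 20*I*√10/3 ≈ 21.082*I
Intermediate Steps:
m(P) = (8 + P)/(1 + P) (m(P) = (8 + P)/(P + 1) = (8 + P)/(1 + P))
√(-22 - 18)*m(x(2*1)) = √(-22 - 18)*((8 + 2*1)/(1 + 2*1)) = √(-40)*((8 + 2)/(1 + 2)) = (2*I*√10)*(10/3) = 20*I*√10/3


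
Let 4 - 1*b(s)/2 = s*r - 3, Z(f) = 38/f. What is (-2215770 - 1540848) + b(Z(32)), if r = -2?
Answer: -15026397/4 ≈ -3.7566e+6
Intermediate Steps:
b(s) = 14 + 4*s (b(s) = 8 - 2*(s*(-2) - 3) = 8 - 2*(-2*s - 3) = 8 - 2*(-3 - 2*s) = 8 + (6 + 4*s) = 14 + 4*s)
(-2215770 - 1540848) + b(Z(32)) = (-2215770 - 1540848) + (14 + 4*(38/32)) = -3756618 + (14 + 4*(38*(1/32))) = -3756618 + (14 + 4*(19/16)) = -3756618 + (14 + 19/4) = -3756618 + 75/4 = -15026397/4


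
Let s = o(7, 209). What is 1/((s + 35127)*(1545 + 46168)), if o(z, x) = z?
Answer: 1/1676348542 ≈ 5.9653e-10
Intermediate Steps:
s = 7
1/((s + 35127)*(1545 + 46168)) = 1/((7 + 35127)*(1545 + 46168)) = 1/(35134*47713) = 1/1676348542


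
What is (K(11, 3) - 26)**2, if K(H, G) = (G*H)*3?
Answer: 5329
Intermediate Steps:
K(H, G) = 3*G*H
(K(11, 3) - 26)**2 = (3*3*11 - 26)**2 = (99 - 26)**2 = 73**2 = 5329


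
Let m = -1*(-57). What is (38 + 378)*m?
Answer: 23712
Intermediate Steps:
m = 57
(38 + 378)*m = (38 + 378)*57 = 416*57 = 23712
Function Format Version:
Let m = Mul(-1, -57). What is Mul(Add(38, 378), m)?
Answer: 23712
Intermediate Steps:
m = 57
Mul(Add(38, 378), m) = Mul(Add(38, 378), 57) = Mul(416, 57) = 23712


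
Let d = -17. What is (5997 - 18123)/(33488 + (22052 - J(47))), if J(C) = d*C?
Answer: -12126/56339 ≈ -0.21523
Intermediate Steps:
J(C) = -17*C
(5997 - 18123)/(33488 + (22052 - J(47))) = (5997 - 18123)/(33488 + (22052 - (-17)*47)) = -12126/(33488 + (22052 - 1*(-799))) = -12126/(33488 + (22052 + 799)) = -12126/(33488 + 22851) = -12126/56339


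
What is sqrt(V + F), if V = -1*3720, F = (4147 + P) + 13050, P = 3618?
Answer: sqrt(17095) ≈ 130.75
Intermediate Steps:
F = 20815 (F = (4147 + 3618) + 13050 = 7765 + 13050 = 20815)
V = -3720
sqrt(V + F) = sqrt(-3720 + 20815) = sqrt(17095)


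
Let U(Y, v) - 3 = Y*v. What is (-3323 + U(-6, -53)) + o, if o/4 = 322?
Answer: -1714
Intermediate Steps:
U(Y, v) = 3 + Y*v
o = 1288 (o = 4*322 = 1288)
(-3323 + U(-6, -53)) + o = (-3323 + (3 - 6*(-53))) + 1288 = (-3323 + (3 + 318)) + 1288 = (-3323 + 321) + 1288 = -3002 + 1288 = -1714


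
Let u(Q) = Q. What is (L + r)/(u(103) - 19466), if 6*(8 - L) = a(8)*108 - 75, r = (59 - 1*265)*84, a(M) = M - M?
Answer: 34567/38726 ≈ 0.89260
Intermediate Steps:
a(M) = 0
r = -17304 (r = (59 - 265)*84 = -206*84 = -17304)
L = 41/2 (L = 8 - (0*108 - 75)/6 = 8 - (0 - 75)/6 = 8 - 1/6*(-75) = 8 + 25/2 = 41/2 ≈ 20.500)
(L + r)/(u(103) - 19466) = (41/2 - 17304)/(103 - 19466) = -34567/2/(-19363) = -34567/2*(-1/19363) = 34567/38726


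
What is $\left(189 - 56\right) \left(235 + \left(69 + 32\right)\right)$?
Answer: $44688$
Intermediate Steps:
$\left(189 - 56\right) \left(235 + \left(69 + 32\right)\right) = 133 \left(235 + 101\right) = 133 \cdot 336 = 44688$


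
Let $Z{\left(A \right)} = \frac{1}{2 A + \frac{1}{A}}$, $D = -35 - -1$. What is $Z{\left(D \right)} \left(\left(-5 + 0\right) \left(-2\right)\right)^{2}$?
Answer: $- \frac{3400}{2313} \approx -1.47$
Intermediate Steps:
$D = -34$ ($D = -35 + 1 = -34$)
$Z{\left(A \right)} = \frac{1}{\frac{1}{A} + 2 A}$
$Z{\left(D \right)} \left(\left(-5 + 0\right) \left(-2\right)\right)^{2} = - \frac{34}{1 + 2 \left(-34\right)^{2}} \left(\left(-5 + 0\right) \left(-2\right)\right)^{2} = - \frac{34}{1 + 2 \cdot 1156} \left(\left(-5\right) \left(-2\right)\right)^{2} = - \frac{34}{1 + 2312} \cdot 10^{2} = - \frac{34}{2313} \cdot 100 = \left(-34\right) \frac{1}{2313} \cdot 100 = \left(- \frac{34}{2313}\right) 100 = - \frac{3400}{2313}$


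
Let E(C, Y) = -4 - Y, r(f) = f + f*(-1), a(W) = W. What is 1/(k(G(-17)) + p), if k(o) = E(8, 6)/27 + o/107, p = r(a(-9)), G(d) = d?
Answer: -2889/1529 ≈ -1.8895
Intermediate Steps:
r(f) = 0 (r(f) = f - f = 0)
p = 0
k(o) = -10/27 + o/107 (k(o) = (-4 - 1*6)/27 + o/107 = (-4 - 6)*(1/27) + o*(1/107) = -10*1/27 + o/107 = -10/27 + o/107)
1/(k(G(-17)) + p) = 1/((-10/27 + (1/107)*(-17)) + 0) = 1/((-10/27 - 17/107) + 0) = 1/(-1529/2889 + 0) = 1/(-1529/2889) = -2889/1529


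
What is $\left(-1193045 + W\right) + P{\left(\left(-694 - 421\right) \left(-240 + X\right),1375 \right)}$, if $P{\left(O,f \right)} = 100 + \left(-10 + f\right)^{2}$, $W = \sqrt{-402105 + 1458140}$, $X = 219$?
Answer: $670280 + \sqrt{1056035} \approx 6.7131 \cdot 10^{5}$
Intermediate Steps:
$W = \sqrt{1056035} \approx 1027.6$
$\left(-1193045 + W\right) + P{\left(\left(-694 - 421\right) \left(-240 + X\right),1375 \right)} = \left(-1193045 + \sqrt{1056035}\right) + \left(100 + \left(-10 + 1375\right)^{2}\right) = \left(-1193045 + \sqrt{1056035}\right) + \left(100 + 1365^{2}\right) = \left(-1193045 + \sqrt{1056035}\right) + \left(100 + 1863225\right) = \left(-1193045 + \sqrt{1056035}\right) + 1863325 = 670280 + \sqrt{1056035}$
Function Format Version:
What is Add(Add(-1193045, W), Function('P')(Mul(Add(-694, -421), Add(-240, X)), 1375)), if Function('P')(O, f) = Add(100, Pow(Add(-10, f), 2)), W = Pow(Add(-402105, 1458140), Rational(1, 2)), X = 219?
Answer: Add(670280, Pow(1056035, Rational(1, 2))) ≈ 6.7131e+5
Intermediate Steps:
W = Pow(1056035, Rational(1, 2)) ≈ 1027.6
Add(Add(-1193045, W), Function('P')(Mul(Add(-694, -421), Add(-240, X)), 1375)) = Add(Add(-1193045, Pow(1056035, Rational(1, 2))), Add(100, Pow(Add(-10, 1375), 2))) = Add(Add(-1193045, Pow(1056035, Rational(1, 2))), Add(100, Pow(1365, 2))) = Add(Add(-1193045, Pow(1056035, Rational(1, 2))), Add(100, 1863225)) = Add(Add(-1193045, Pow(1056035, Rational(1, 2))), 1863325) = Add(670280, Pow(1056035, Rational(1, 2)))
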